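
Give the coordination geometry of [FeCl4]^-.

tetrahedral

Each chloride is −1; balancing the −1 overall charge requires Fe(III).
Group 8 minus oxidation state 3 gives a d⁵ configuration.
With 4 monodentate ligands the coordination number is 4.
Chloride is a weak-field ligand.
A high-spin d⁵ ion has zero CFSE in either geometry, so four ligands adopt the sterically favoured tetrahedral geometry.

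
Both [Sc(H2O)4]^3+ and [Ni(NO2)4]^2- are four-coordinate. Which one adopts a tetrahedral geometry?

[Sc(H2O)4]^3+

For [Sc(H2O)4]^3+: Ligand charges: water is neutral. With an overall charge of +3 the scandium centre must be in the +3 oxidation state. Scandium is a group-3 element; Sc(III) is therefore d⁰. A d⁰ ion has no crystal-field stabilisation preference between square planar and tetrahedral, so four ligands adopt the sterically favoured tetrahedral geometry. → tetrahedral.
For [Ni(NO2)4]^2-: Ligand charges: each nitro (N-bound nitrite) is −1. With an overall charge of −2 the nickel centre must be in the +2 oxidation state. Nickel is a group-10 element; Ni(II) is therefore d⁸. Nitro (N-bound nitrite) is a strong-field ligand (high in the spectrochemical series). A 3d d⁸ ion with strong-field ligands gains enough CFSE to favour square planar over tetrahedral. → square planar.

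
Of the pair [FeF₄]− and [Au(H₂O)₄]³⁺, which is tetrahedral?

For [FeF₄]−: Ligand charges: each fluoride is −1. With an overall charge of −1 the iron centre must be in the +3 oxidation state. Group 8 minus oxidation state 3 gives a d⁵ configuration. A high-spin d⁵ ion has zero CFSE in either geometry, so four ligands adopt the sterically favoured tetrahedral geometry. → tetrahedral.
For [Au(H₂O)₄]³⁺: Summing ligand charges against the +3 overall charge gives an oxidation state of +3 for gold. Group 11 minus oxidation state 3 gives a d⁸ configuration. A 5d d⁸ ion has a large crystal-field splitting; square planar leaves the high-energy d_{x²−y²} orbital empty and maximises CFSE. → square planar.

[FeF₄]−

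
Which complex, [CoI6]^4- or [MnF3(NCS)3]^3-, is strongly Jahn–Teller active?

[MnF3(NCS)3]^3-

[CoI6]^4-: Each iodide is −1; balancing the −4 overall charge requires Co(II). Group 9 minus oxidation state 2 gives a d⁷ configuration. Iodide is a weak-field ligand for a first-row metal, so the complex is high-spin. The d⁷ configuration leaves the e_g set evenly filled (or empty) — no strong Jahn–Teller driving force.
[MnF3(NCS)3]^3-: Summing ligand charges against the −3 overall charge gives an oxidation state of +3 for manganese. Manganese is a group-7 element; Mn(III) is therefore d⁴. Fluoride and isothiocyanate are weak-field ligands for a first-row metal, so the complex is high-spin. The t₂g³e_g¹ (high-spin) configuration has an unevenly filled e_g set; the Jahn–Teller theorem predicts a tetragonal distortion (typically axial elongation) to lift the degeneracy.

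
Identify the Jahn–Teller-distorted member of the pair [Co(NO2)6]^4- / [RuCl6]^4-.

[Co(NO2)6]^4-: Ligand charges: each nitro (N-bound nitrite) is −1. With an overall charge of −4 the cobalt centre must be in the +2 oxidation state. Group 9 minus oxidation state 2 gives a d⁷ configuration. Nitro (N-bound nitrite) is a strong-field ligand (high in the spectrochemical series) for a first-row metal, so the complex is low-spin. The t₂g⁶e_g¹ (low-spin) configuration has an unevenly filled e_g set; the Jahn–Teller theorem predicts a tetragonal distortion (typically axial elongation) to lift the degeneracy.
[RuCl6]^4-: Ligand charges: each chloride is −1. With an overall charge of −4 the ruthenium centre must be in the +2 oxidation state. Ruthenium is a group-8 element; Ru(II) is therefore d⁶. A 4d ion has a large Δₒ and is invariably low-spin. The d⁶ configuration leaves the e_g set evenly filled (or empty) — no strong Jahn–Teller driving force.

[Co(NO2)6]^4-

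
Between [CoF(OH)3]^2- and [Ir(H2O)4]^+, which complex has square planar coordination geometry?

[Ir(H2O)4]^+

For [CoF(OH)3]^2-: Each fluoride is −1; each hydroxide is −1; balancing the −2 overall charge requires Co(II). Group 9 minus oxidation state 2 gives a d⁷ configuration. For a high-spin 3d d⁷ ion with weak-field ligands the small Δₜ gives little square-planar CFSE advantage, so four ligands adopt the sterically favoured tetrahedral geometry. → tetrahedral.
For [Ir(H2O)4]^+: Summing ligand charges against the +1 overall charge gives an oxidation state of +1 for iridium. Group 9 minus oxidation state 1 gives a d⁸ configuration. A 5d d⁸ ion has a large crystal-field splitting; square planar leaves the high-energy d_{x²−y²} orbital empty and maximises CFSE. → square planar.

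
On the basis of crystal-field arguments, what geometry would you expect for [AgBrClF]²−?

Summing ligand charges against the −2 overall charge gives an oxidation state of +1 for silver.
Ag sits in group 11, so the d-electron count is 11 − 1 = 10.
Coordination number: 3.
Three ligands around a d¹⁰ centre minimise repulsion in a trigonal-planar arrangement.

trigonal planar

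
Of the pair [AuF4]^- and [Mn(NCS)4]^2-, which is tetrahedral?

For [AuF4]^-: Summing ligand charges against the −1 overall charge gives an oxidation state of +3 for gold. Au sits in group 11, so the d-electron count is 11 − 3 = 8. A 5d d⁸ ion has a large crystal-field splitting; square planar leaves the high-energy d_{x²−y²} orbital empty and maximises CFSE. → square planar.
For [Mn(NCS)4]^2-: Summing ligand charges against the −2 overall charge gives an oxidation state of +2 for manganese. Manganese is a group-7 element; Mn(II) is therefore d⁵. A high-spin d⁵ ion has zero CFSE in either geometry, so four ligands adopt the sterically favoured tetrahedral geometry. → tetrahedral.

[Mn(NCS)4]^2-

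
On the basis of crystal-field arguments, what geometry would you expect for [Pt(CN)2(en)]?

Summing ligand charges against the 0 overall charge gives an oxidation state of +2 for platinum.
Group 10 minus oxidation state 2 gives a d⁸ configuration.
Counting donor atoms: 2×cyanide (monodentate) → 2 donors; 1×ethylenediamine (bidentate) → 2 donors. Coordination number = 4.
A 5d d⁸ ion has a large crystal-field splitting; square planar leaves the high-energy d_{x²−y²} orbital empty and maximises CFSE.

square planar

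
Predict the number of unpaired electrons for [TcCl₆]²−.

Summing ligand charges against the −2 overall charge gives an oxidation state of +4 for technetium.
Tc sits in group 7, so the d-electron count is 7 − 4 = 3.
In an octahedral field the d³ configuration is t₂g³e_g⁰ (only one arrangement possible), giving 3 unpaired electrons.

3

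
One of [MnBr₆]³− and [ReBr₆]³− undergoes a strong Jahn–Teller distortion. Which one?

[MnBr₆]³−

[MnBr₆]³−: Summing ligand charges against the −3 overall charge gives an oxidation state of +3 for manganese. Manganese is a group-7 element; Mn(III) is therefore d⁴. Bromide is a weak-field ligand for a first-row metal, so the complex is high-spin. The t₂g³e_g¹ (high-spin) configuration has an unevenly filled e_g set; the Jahn–Teller theorem predicts a tetragonal distortion (typically axial elongation) to lift the degeneracy.
[ReBr₆]³−: Summing ligand charges against the −3 overall charge gives an oxidation state of +3 for rhenium. Rhenium is a group-7 element; Re(III) is therefore d⁴. A 5d ion has a large Δₒ and is invariably low-spin. The d⁴ configuration leaves the e_g set evenly filled (or empty) — no strong Jahn–Teller driving force.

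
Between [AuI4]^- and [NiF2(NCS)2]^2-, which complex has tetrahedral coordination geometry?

For [AuI4]^-: Summing ligand charges against the −1 overall charge gives an oxidation state of +3 for gold. Gold is a group-11 element; Au(III) is therefore d⁸. A 5d d⁸ ion has a large crystal-field splitting; square planar leaves the high-energy d_{x²−y²} orbital empty and maximises CFSE. → square planar.
For [NiF2(NCS)2]^2-: Ligand charges: each fluoride is −1; each isothiocyanate is −1. With an overall charge of −2 the nickel centre must be in the +2 oxidation state. Ni sits in group 10, so the d-electron count is 10 − 2 = 8. Fluoride and isothiocyanate are weak-field ligands. With weak-field ligands the CFSE gain from square planar is small, so a 3d d⁸ ion takes the sterically preferred tetrahedral geometry. → tetrahedral.

[NiF2(NCS)2]^2-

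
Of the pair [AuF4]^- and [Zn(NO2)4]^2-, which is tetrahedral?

[Zn(NO2)4]^2-

For [AuF4]^-: Ligand charges: each fluoride is −1. With an overall charge of −1 the gold centre must be in the +3 oxidation state. Group 11 minus oxidation state 3 gives a d⁸ configuration. A 5d d⁸ ion has a large crystal-field splitting; square planar leaves the high-energy d_{x²−y²} orbital empty and maximises CFSE. → square planar.
For [Zn(NO2)4]^2-: Each nitro (N-bound nitrite) is −1; balancing the −2 overall charge requires Zn(II). Zn sits in group 12, so the d-electron count is 12 − 2 = 10. A d¹⁰ ion has no crystal-field stabilisation preference between square planar and tetrahedral, so four ligands adopt the sterically favoured tetrahedral geometry. → tetrahedral.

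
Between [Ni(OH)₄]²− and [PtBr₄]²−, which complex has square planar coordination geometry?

[PtBr₄]²−

For [Ni(OH)₄]²−: Ligand charges: each hydroxide is −1. With an overall charge of −2 the nickel centre must be in the +2 oxidation state. Nickel is a group-10 element; Ni(II) is therefore d⁸. Hydroxide is a weak-field ligand. With weak-field ligands the CFSE gain from square planar is small, so a 3d d⁸ ion takes the sterically preferred tetrahedral geometry. → tetrahedral.
For [PtBr₄]²−: Each bromide is −1; balancing the −2 overall charge requires Pt(II). Platinum is a group-10 element; Pt(II) is therefore d⁸. A 5d d⁸ ion has a large crystal-field splitting; square planar leaves the high-energy d_{x²−y²} orbital empty and maximises CFSE. → square planar.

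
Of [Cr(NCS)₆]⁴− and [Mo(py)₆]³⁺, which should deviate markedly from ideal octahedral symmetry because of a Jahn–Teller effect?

[Cr(NCS)₆]⁴−: Ligand charges: each isothiocyanate is −1. With an overall charge of −4 the chromium centre must be in the +2 oxidation state. Group 6 minus oxidation state 2 gives a d⁴ configuration. Isothiocyanate is a weak-field ligand for a first-row metal, so the complex is high-spin. The t₂g³e_g¹ (high-spin) configuration has an unevenly filled e_g set; the Jahn–Teller theorem predicts a tetragonal distortion (typically axial elongation) to lift the degeneracy.
[Mo(py)₆]³⁺: Summing ligand charges against the +3 overall charge gives an oxidation state of +3 for molybdenum. Molybdenum is a group-6 element; Mo(III) is therefore d³. The d³ configuration leaves the e_g set evenly filled (or empty) — no strong Jahn–Teller driving force.

[Cr(NCS)₆]⁴−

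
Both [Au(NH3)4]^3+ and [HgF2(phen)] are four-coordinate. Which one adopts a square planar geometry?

[Au(NH3)4]^3+

For [Au(NH3)4]^3+: Ligand charges: ammonia is neutral. With an overall charge of +3 the gold centre must be in the +3 oxidation state. Au sits in group 11, so the d-electron count is 11 − 3 = 8. A 5d d⁸ ion has a large crystal-field splitting; square planar leaves the high-energy d_{x²−y²} orbital empty and maximises CFSE. → square planar.
For [HgF2(phen)]: Ligand charges: each fluoride is −1; 1,10-phenanthroline is neutral. With an overall charge of 0 the mercury centre must be in the +2 oxidation state. Mercury is a group-12 element; Hg(II) is therefore d¹⁰. A d¹⁰ ion has no crystal-field stabilisation preference between square planar and tetrahedral, so four ligands adopt the sterically favoured tetrahedral geometry. → tetrahedral.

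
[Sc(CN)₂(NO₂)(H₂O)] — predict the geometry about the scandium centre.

tetrahedral

Each cyanide is −1; each nitro (N-bound nitrite) is −1; water is neutral; balancing the 0 overall charge requires Sc(III).
Scandium is a group-3 element; Sc(III) is therefore d⁰.
With 4 monodentate ligands the coordination number is 4.
A d⁰ ion has no crystal-field stabilisation preference between square planar and tetrahedral, so four ligands adopt the sterically favoured tetrahedral geometry.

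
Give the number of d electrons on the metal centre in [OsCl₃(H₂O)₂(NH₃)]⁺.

d⁴

Ligand charges: each chloride is −1; water is neutral; ammonia is neutral. With an overall charge of +1 the osmium centre must be in the +4 oxidation state.
Osmium is a group-8 element; Os(IV) is therefore d⁴.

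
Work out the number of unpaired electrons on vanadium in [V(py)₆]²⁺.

Summing ligand charges against the +2 overall charge gives an oxidation state of +2 for vanadium.
V sits in group 5, so the d-electron count is 5 − 2 = 3.
In an octahedral field the d³ configuration is t₂g³e_g⁰ (only one arrangement possible), giving 3 unpaired electrons.

3 unpaired electrons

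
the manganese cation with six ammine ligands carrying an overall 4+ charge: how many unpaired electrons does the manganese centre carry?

Ammonia is neutral; balancing the +4 overall charge requires Mn(IV).
Mn sits in group 7, so the d-electron count is 7 − 4 = 3.
In an octahedral field the d³ configuration is t₂g³e_g⁰ (only one arrangement possible), giving 3 unpaired electrons.

3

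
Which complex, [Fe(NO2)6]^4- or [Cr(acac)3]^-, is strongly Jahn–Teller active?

[Cr(acac)3]^-

[Fe(NO2)6]^4-: Summing ligand charges against the −4 overall charge gives an oxidation state of +2 for iron. Fe sits in group 8, so the d-electron count is 8 − 2 = 6. Nitro (N-bound nitrite) is a strong-field ligand (high in the spectrochemical series) for a first-row metal, so the complex is low-spin. The d⁶ configuration leaves the e_g set evenly filled (or empty) — no strong Jahn–Teller driving force.
[Cr(acac)3]^-: Summing ligand charges against the −1 overall charge gives an oxidation state of +2 for chromium. Cr sits in group 6, so the d-electron count is 6 − 2 = 4. Acetylacetonate is a weak-field ligand for a first-row metal, so the complex is high-spin. The t₂g³e_g¹ (high-spin) configuration has an unevenly filled e_g set; the Jahn–Teller theorem predicts a tetragonal distortion (typically axial elongation) to lift the degeneracy.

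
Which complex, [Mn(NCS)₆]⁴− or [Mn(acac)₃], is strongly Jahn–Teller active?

[Mn(acac)₃]

[Mn(NCS)₆]⁴−: Summing ligand charges against the −4 overall charge gives an oxidation state of +2 for manganese. Group 7 minus oxidation state 2 gives a d⁵ configuration. Isothiocyanate is a weak-field ligand for a first-row metal, so the complex is high-spin. The d⁵ configuration leaves the e_g set evenly filled (or empty) — no strong Jahn–Teller driving force.
[Mn(acac)₃]: Summing ligand charges against the 0 overall charge gives an oxidation state of +3 for manganese. Manganese is a group-7 element; Mn(III) is therefore d⁴. Acetylacetonate is a weak-field ligand for a first-row metal, so the complex is high-spin. The t₂g³e_g¹ (high-spin) configuration has an unevenly filled e_g set; the Jahn–Teller theorem predicts a tetragonal distortion (typically axial elongation) to lift the degeneracy.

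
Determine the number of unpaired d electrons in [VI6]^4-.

Summing ligand charges against the −4 overall charge gives an oxidation state of +2 for vanadium.
Group 5 minus oxidation state 2 gives a d³ configuration.
In an octahedral field the d³ configuration is t₂g³e_g⁰ (only one arrangement possible), giving 3 unpaired electrons.

3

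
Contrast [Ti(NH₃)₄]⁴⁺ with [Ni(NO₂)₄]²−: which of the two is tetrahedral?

For [Ti(NH₃)₄]⁴⁺: Ligand charges: ammonia is neutral. With an overall charge of +4 the titanium centre must be in the +4 oxidation state. Ti sits in group 4, so the d-electron count is 4 − 4 = 0. A d⁰ ion has no crystal-field stabilisation preference between square planar and tetrahedral, so four ligands adopt the sterically favoured tetrahedral geometry. → tetrahedral.
For [Ni(NO₂)₄]²−: Each nitro (N-bound nitrite) is −1; balancing the −2 overall charge requires Ni(II). Group 10 minus oxidation state 2 gives a d⁸ configuration. Nitro (N-bound nitrite) is a strong-field ligand (high in the spectrochemical series). A 3d d⁸ ion with strong-field ligands gains enough CFSE to favour square planar over tetrahedral. → square planar.

[Ti(NH₃)₄]⁴⁺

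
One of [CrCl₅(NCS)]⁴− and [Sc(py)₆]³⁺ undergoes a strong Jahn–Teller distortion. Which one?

[CrCl₅(NCS)]⁴−

[CrCl₅(NCS)]⁴−: Ligand charges: each chloride is −1; each isothiocyanate is −1. With an overall charge of −4 the chromium centre must be in the +2 oxidation state. Cr sits in group 6, so the d-electron count is 6 − 2 = 4. Chloride and isothiocyanate are weak-field ligands for a first-row metal, so the complex is high-spin. The t₂g³e_g¹ (high-spin) configuration has an unevenly filled e_g set; the Jahn–Teller theorem predicts a tetragonal distortion (typically axial elongation) to lift the degeneracy.
[Sc(py)₆]³⁺: Summing ligand charges against the +3 overall charge gives an oxidation state of +3 for scandium. Scandium is a group-3 element; Sc(III) is therefore d⁰. The d⁰ configuration leaves the e_g set evenly filled (or empty) — no strong Jahn–Teller driving force.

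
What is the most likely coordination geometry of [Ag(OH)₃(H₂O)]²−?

Summing ligand charges against the −2 overall charge gives an oxidation state of +1 for silver.
Ag sits in group 11, so the d-electron count is 11 − 1 = 10.
Coordination number: 4.
A d¹⁰ ion has no crystal-field stabilisation preference between square planar and tetrahedral, so four ligands adopt the sterically favoured tetrahedral geometry.

tetrahedral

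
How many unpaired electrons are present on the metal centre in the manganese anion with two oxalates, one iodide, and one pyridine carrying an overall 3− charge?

Summing ligand charges against the −3 overall charge gives an oxidation state of +2 for manganese.
Group 7 minus oxidation state 2 gives a d⁵ configuration.
Counting donor atoms: 2×oxalate (bidentate) → 4 donors; 1×iodide (monodentate) → 1 donor; 1×pyridine (monodentate) → 1 donor. Coordination number = 6.
The spin state decides the count: Iodide and oxalate are weak-field ligands for a first-row metal, so the complex is high-spin.
An octahedral high-spin d⁵ ion is t₂g³e_g², giving 5 unpaired electrons.

5 unpaired electrons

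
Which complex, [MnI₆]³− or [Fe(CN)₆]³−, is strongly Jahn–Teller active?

[MnI₆]³−: Each iodide is −1; balancing the −3 overall charge requires Mn(III). Mn sits in group 7, so the d-electron count is 7 − 3 = 4. Iodide is a weak-field ligand for a first-row metal, so the complex is high-spin. The t₂g³e_g¹ (high-spin) configuration has an unevenly filled e_g set; the Jahn–Teller theorem predicts a tetragonal distortion (typically axial elongation) to lift the degeneracy.
[Fe(CN)₆]³−: Ligand charges: each cyanide is −1. With an overall charge of −3 the iron centre must be in the +3 oxidation state. Fe sits in group 8, so the d-electron count is 8 − 3 = 5. Cyanide is a strong-field ligand (high in the spectrochemical series) for a first-row metal, so the complex is low-spin. The d⁵ configuration leaves the e_g set evenly filled (or empty) — no strong Jahn–Teller driving force.

[MnI₆]³−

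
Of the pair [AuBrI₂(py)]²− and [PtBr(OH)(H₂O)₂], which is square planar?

[PtBr(OH)(H₂O)₂]

For [AuBrI₂(py)]²−: Summing ligand charges against the −2 overall charge gives an oxidation state of +1 for gold. Gold is a group-11 element; Au(I) is therefore d¹⁰. A d¹⁰ ion has no crystal-field stabilisation preference between square planar and tetrahedral, so four ligands adopt the sterically favoured tetrahedral geometry. → tetrahedral.
For [PtBr(OH)(H₂O)₂]: Each bromide is −1; each hydroxide is −1; water is neutral; balancing the 0 overall charge requires Pt(II). Pt sits in group 10, so the d-electron count is 10 − 2 = 8. A 5d d⁸ ion has a large crystal-field splitting; square planar leaves the high-energy d_{x²−y²} orbital empty and maximises CFSE. → square planar.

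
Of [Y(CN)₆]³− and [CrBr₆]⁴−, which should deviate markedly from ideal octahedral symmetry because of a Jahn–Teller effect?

[CrBr₆]⁴−

[Y(CN)₆]³−: Summing ligand charges against the −3 overall charge gives an oxidation state of +3 for yttrium. Y sits in group 3, so the d-electron count is 3 − 3 = 0. The d⁰ configuration leaves the e_g set evenly filled (or empty) — no strong Jahn–Teller driving force.
[CrBr₆]⁴−: Ligand charges: each bromide is −1. With an overall charge of −4 the chromium centre must be in the +2 oxidation state. Cr sits in group 6, so the d-electron count is 6 − 2 = 4. Bromide is a weak-field ligand for a first-row metal, so the complex is high-spin. The t₂g³e_g¹ (high-spin) configuration has an unevenly filled e_g set; the Jahn–Teller theorem predicts a tetragonal distortion (typically axial elongation) to lift the degeneracy.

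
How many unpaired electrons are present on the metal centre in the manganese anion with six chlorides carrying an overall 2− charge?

3

Each chloride is −1; balancing the −2 overall charge requires Mn(IV).
Group 7 minus oxidation state 4 gives a d³ configuration.
In an octahedral field the d³ configuration is t₂g³e_g⁰ (only one arrangement possible), giving 3 unpaired electrons.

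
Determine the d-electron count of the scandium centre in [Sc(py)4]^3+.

d⁰

Pyridine is neutral; balancing the +3 overall charge requires Sc(III).
Group 3 minus oxidation state 3 gives a d⁰ configuration.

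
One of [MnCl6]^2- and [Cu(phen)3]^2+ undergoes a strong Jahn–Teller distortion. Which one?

[Cu(phen)3]^2+

[MnCl6]^2-: Each chloride is −1; balancing the −2 overall charge requires Mn(IV). Mn sits in group 7, so the d-electron count is 7 − 4 = 3. The d³ configuration leaves the e_g set evenly filled (or empty) — no strong Jahn–Teller driving force.
[Cu(phen)3]^2+: Ligand charges: 1,10-phenanthroline is neutral. With an overall charge of +2 the copper centre must be in the +2 oxidation state. Copper is a group-11 element; Cu(II) is therefore d⁹. The t₂g⁶e_g³ configuration has an unevenly filled e_g set; the Jahn–Teller theorem predicts a tetragonal distortion (typically axial elongation) to lift the degeneracy.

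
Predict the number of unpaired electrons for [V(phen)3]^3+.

1,10-phenanthroline is neutral; balancing the +3 overall charge requires V(III).
V sits in group 5, so the d-electron count is 5 − 3 = 2.
Counting donor atoms: 3×1,10-phenanthroline (bidentate) → 6 donors. Coordination number = 6.
In an octahedral field the d² configuration is t₂g²e_g⁰ (only one arrangement possible), giving 2 unpaired electrons.

2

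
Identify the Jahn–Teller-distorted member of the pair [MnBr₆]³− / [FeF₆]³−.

[MnBr₆]³−: Each bromide is −1; balancing the −3 overall charge requires Mn(III). Manganese is a group-7 element; Mn(III) is therefore d⁴. Bromide is a weak-field ligand for a first-row metal, so the complex is high-spin. The t₂g³e_g¹ (high-spin) configuration has an unevenly filled e_g set; the Jahn–Teller theorem predicts a tetragonal distortion (typically axial elongation) to lift the degeneracy.
[FeF₆]³−: Ligand charges: each fluoride is −1. With an overall charge of −3 the iron centre must be in the +3 oxidation state. Fe sits in group 8, so the d-electron count is 8 − 3 = 5. Fluoride is a weak-field ligand for a first-row metal, so the complex is high-spin. The d⁵ configuration leaves the e_g set evenly filled (or empty) — no strong Jahn–Teller driving force.

[MnBr₆]³−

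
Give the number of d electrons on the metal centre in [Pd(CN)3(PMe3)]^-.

Summing ligand charges against the −1 overall charge gives an oxidation state of +2 for palladium.
Palladium is a group-10 element; Pd(II) is therefore d⁸.

d⁸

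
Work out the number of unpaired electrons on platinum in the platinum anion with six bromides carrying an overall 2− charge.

Each bromide is −1; balancing the −2 overall charge requires Pt(IV).
Pt sits in group 10, so the d-electron count is 10 − 4 = 6.
The spin state decides the count: a 5d ion has a large Δₒ and is invariably low-spin.
An octahedral low-spin d⁶ ion is t₂g⁶e_g⁰, giving 0 unpaired electrons.

0 unpaired electrons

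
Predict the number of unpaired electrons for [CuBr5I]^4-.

1

Each bromide is −1; each iodide is −1; balancing the −4 overall charge requires Cu(II).
Cu sits in group 11, so the d-electron count is 11 − 2 = 9.
In an octahedral field the d⁹ configuration is t₂g⁶e_g³ (only one arrangement possible), giving 1 unpaired electron.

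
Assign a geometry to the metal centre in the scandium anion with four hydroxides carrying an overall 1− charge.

Ligand charges: each hydroxide is −1. With an overall charge of −1 the scandium centre must be in the +3 oxidation state.
Group 3 minus oxidation state 3 gives a d⁰ configuration.
Coordination number: 4.
A d⁰ ion has no crystal-field stabilisation preference between square planar and tetrahedral, so four ligands adopt the sterically favoured tetrahedral geometry.

tetrahedral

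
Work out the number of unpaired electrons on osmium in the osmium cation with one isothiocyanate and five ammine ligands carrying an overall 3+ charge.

Ligand charges: each isothiocyanate is −1; ammonia is neutral. With an overall charge of +3 the osmium centre must be in the +4 oxidation state.
Osmium is a group-8 element; Os(IV) is therefore d⁴.
The spin state decides the count: a 5d ion has a large Δₒ and is invariably low-spin.
An octahedral low-spin d⁴ ion is t₂g⁴e_g⁰, giving 2 unpaired electrons.

2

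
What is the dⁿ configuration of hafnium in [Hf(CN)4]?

Summing ligand charges against the 0 overall charge gives an oxidation state of +4 for hafnium.
Group 4 minus oxidation state 4 gives a d⁰ configuration.

d0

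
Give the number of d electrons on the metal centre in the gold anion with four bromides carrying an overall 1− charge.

Summing ligand charges against the −1 overall charge gives an oxidation state of +3 for gold.
Group 11 minus oxidation state 3 gives a d⁸ configuration.

d8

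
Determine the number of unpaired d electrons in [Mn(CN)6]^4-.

Summing ligand charges against the −4 overall charge gives an oxidation state of +2 for manganese.
Mn sits in group 7, so the d-electron count is 7 − 2 = 5.
The spin state decides the count: Cyanide is a strong-field ligand (high in the spectrochemical series) for a first-row metal, so the complex is low-spin.
An octahedral low-spin d⁵ ion is t₂g⁵e_g⁰, giving 1 unpaired electron.

1 unpaired electron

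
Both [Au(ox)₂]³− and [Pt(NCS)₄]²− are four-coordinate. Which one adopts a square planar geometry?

[Pt(NCS)₄]²−

For [Au(ox)₂]³−: Each oxalate is −2; balancing the −3 overall charge requires Au(I). Group 11 minus oxidation state 1 gives a d¹⁰ configuration. A d¹⁰ ion has no crystal-field stabilisation preference between square planar and tetrahedral, so four ligands adopt the sterically favoured tetrahedral geometry. → tetrahedral.
For [Pt(NCS)₄]²−: Summing ligand charges against the −2 overall charge gives an oxidation state of +2 for platinum. Pt sits in group 10, so the d-electron count is 10 − 2 = 8. A 5d d⁸ ion has a large crystal-field splitting; square planar leaves the high-energy d_{x²−y²} orbital empty and maximises CFSE. → square planar.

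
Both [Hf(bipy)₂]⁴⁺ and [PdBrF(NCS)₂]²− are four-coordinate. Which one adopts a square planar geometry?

For [Hf(bipy)₂]⁴⁺: 2,2′-bipyridine is neutral; balancing the +4 overall charge requires Hf(IV). Group 4 minus oxidation state 4 gives a d⁰ configuration. A d⁰ ion has no crystal-field stabilisation preference between square planar and tetrahedral, so four ligands adopt the sterically favoured tetrahedral geometry. → tetrahedral.
For [PdBrF(NCS)₂]²−: Summing ligand charges against the −2 overall charge gives an oxidation state of +2 for palladium. Palladium is a group-10 element; Pd(II) is therefore d⁸. A 4d d⁸ ion has a large crystal-field splitting; square planar leaves the high-energy d_{x²−y²} orbital empty and maximises CFSE. → square planar.

[PdBrF(NCS)₂]²−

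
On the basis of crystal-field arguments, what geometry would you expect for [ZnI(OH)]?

Summing ligand charges against the 0 overall charge gives an oxidation state of +2 for zinc.
Zn sits in group 12, so the d-electron count is 12 − 2 = 10.
With 2 monodentate ligands the coordination number is 2.
A d¹⁰ ion with only two ligands adopts a linear arrangement (sp hybridisation; no CFSE preference).

linear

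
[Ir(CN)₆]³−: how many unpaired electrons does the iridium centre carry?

0 unpaired electrons

Each cyanide is −1; balancing the −3 overall charge requires Ir(III).
Group 9 minus oxidation state 3 gives a d⁶ configuration.
The spin state decides the count: a 5d ion has a large Δₒ and is invariably low-spin.
An octahedral low-spin d⁶ ion is t₂g⁶e_g⁰, giving 0 unpaired electrons.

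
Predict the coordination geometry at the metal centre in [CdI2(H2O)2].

tetrahedral

Each iodide is −1; water is neutral; balancing the 0 overall charge requires Cd(II).
Group 12 minus oxidation state 2 gives a d¹⁰ configuration.
With 4 monodentate ligands the coordination number is 4.
A d¹⁰ ion has no crystal-field stabilisation preference between square planar and tetrahedral, so four ligands adopt the sterically favoured tetrahedral geometry.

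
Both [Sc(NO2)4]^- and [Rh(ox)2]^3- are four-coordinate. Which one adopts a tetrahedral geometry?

[Sc(NO2)4]^-

For [Sc(NO2)4]^-: Summing ligand charges against the −1 overall charge gives an oxidation state of +3 for scandium. Group 3 minus oxidation state 3 gives a d⁰ configuration. A d⁰ ion has no crystal-field stabilisation preference between square planar and tetrahedral, so four ligands adopt the sterically favoured tetrahedral geometry. → tetrahedral.
For [Rh(ox)2]^3-: Ligand charges: each oxalate is −2. With an overall charge of −3 the rhodium centre must be in the +1 oxidation state. Rh sits in group 9, so the d-electron count is 9 − 1 = 8. A 4d d⁸ ion has a large crystal-field splitting; square planar leaves the high-energy d_{x²−y²} orbital empty and maximises CFSE. → square planar.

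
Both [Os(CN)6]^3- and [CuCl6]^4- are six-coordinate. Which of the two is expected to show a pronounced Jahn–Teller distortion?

[CuCl6]^4-

[Os(CN)6]^3-: Ligand charges: each cyanide is −1. With an overall charge of −3 the osmium centre must be in the +3 oxidation state. Group 8 minus oxidation state 3 gives a d⁵ configuration. A 5d ion has a large Δₒ and is invariably low-spin. The d⁵ configuration leaves the e_g set evenly filled (or empty) — no strong Jahn–Teller driving force.
[CuCl6]^4-: Ligand charges: each chloride is −1. With an overall charge of −4 the copper centre must be in the +2 oxidation state. Cu sits in group 11, so the d-electron count is 11 − 2 = 9. The t₂g⁶e_g³ configuration has an unevenly filled e_g set; the Jahn–Teller theorem predicts a tetragonal distortion (typically axial elongation) to lift the degeneracy.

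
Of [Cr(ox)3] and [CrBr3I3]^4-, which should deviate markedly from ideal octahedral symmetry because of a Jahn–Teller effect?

[CrBr3I3]^4-

[Cr(ox)3]: Each oxalate is −2; balancing the 0 overall charge requires Cr(VI). Group 6 minus oxidation state 6 gives a d⁰ configuration. The d⁰ configuration leaves the e_g set evenly filled (or empty) — no strong Jahn–Teller driving force.
[CrBr3I3]^4-: Summing ligand charges against the −4 overall charge gives an oxidation state of +2 for chromium. Group 6 minus oxidation state 2 gives a d⁴ configuration. Bromide and iodide are weak-field ligands for a first-row metal, so the complex is high-spin. The t₂g³e_g¹ (high-spin) configuration has an unevenly filled e_g set; the Jahn–Teller theorem predicts a tetragonal distortion (typically axial elongation) to lift the degeneracy.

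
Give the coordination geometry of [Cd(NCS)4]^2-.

Each isothiocyanate is −1; balancing the −2 overall charge requires Cd(II).
Cd sits in group 12, so the d-electron count is 12 − 2 = 10.
Coordination number: 4.
A d¹⁰ ion has no crystal-field stabilisation preference between square planar and tetrahedral, so four ligands adopt the sterically favoured tetrahedral geometry.

tetrahedral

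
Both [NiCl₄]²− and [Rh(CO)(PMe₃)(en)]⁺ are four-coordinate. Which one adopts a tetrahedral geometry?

[NiCl₄]²−

For [NiCl₄]²−: Summing ligand charges against the −2 overall charge gives an oxidation state of +2 for nickel. Group 10 minus oxidation state 2 gives a d⁸ configuration. Chloride is a weak-field ligand. With weak-field ligands the CFSE gain from square planar is small, so a 3d d⁸ ion takes the sterically preferred tetrahedral geometry. → tetrahedral.
For [Rh(CO)(PMe₃)(en)]⁺: Carbonyl is neutral; trimethylphosphine is neutral; ethylenediamine is neutral; balancing the +1 overall charge requires Rh(I). Rh sits in group 9, so the d-electron count is 9 − 1 = 8. A 4d d⁸ ion has a large crystal-field splitting; square planar leaves the high-energy d_{x²−y²} orbital empty and maximises CFSE. → square planar.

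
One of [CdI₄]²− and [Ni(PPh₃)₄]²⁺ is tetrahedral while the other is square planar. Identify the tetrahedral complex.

[CdI₄]²−

For [CdI₄]²−: Each iodide is −1; balancing the −2 overall charge requires Cd(II). Cd sits in group 12, so the d-electron count is 12 − 2 = 10. A d¹⁰ ion has no crystal-field stabilisation preference between square planar and tetrahedral, so four ligands adopt the sterically favoured tetrahedral geometry. → tetrahedral.
For [Ni(PPh₃)₄]²⁺: Ligand charges: triphenylphosphine is neutral. With an overall charge of +2 the nickel centre must be in the +2 oxidation state. Group 10 minus oxidation state 2 gives a d⁸ configuration. Triphenylphosphine is a strong-field ligand (high in the spectrochemical series). A 3d d⁸ ion with strong-field ligands gains enough CFSE to favour square planar over tetrahedral. → square planar.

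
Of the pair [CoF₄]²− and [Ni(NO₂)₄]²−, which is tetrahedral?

[CoF₄]²−

For [CoF₄]²−: Ligand charges: each fluoride is −1. With an overall charge of −2 the cobalt centre must be in the +2 oxidation state. Co sits in group 9, so the d-electron count is 9 − 2 = 7. For a high-spin 3d d⁷ ion with weak-field ligands the small Δₜ gives little square-planar CFSE advantage, so four ligands adopt the sterically favoured tetrahedral geometry. → tetrahedral.
For [Ni(NO₂)₄]²−: Ligand charges: each nitro (N-bound nitrite) is −1. With an overall charge of −2 the nickel centre must be in the +2 oxidation state. Ni sits in group 10, so the d-electron count is 10 − 2 = 8. Nitro (N-bound nitrite) is a strong-field ligand (high in the spectrochemical series). A 3d d⁸ ion with strong-field ligands gains enough CFSE to favour square planar over tetrahedral. → square planar.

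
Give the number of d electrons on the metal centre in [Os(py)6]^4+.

d4

Ligand charges: pyridine is neutral. With an overall charge of +4 the osmium centre must be in the +4 oxidation state.
Group 8 minus oxidation state 4 gives a d⁴ configuration.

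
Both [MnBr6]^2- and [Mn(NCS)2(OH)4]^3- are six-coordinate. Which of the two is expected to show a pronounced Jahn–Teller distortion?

[Mn(NCS)2(OH)4]^3-

[MnBr6]^2-: Each bromide is −1; balancing the −2 overall charge requires Mn(IV). Manganese is a group-7 element; Mn(IV) is therefore d³. The d³ configuration leaves the e_g set evenly filled (or empty) — no strong Jahn–Teller driving force.
[Mn(NCS)2(OH)4]^3-: Each isothiocyanate is −1; each hydroxide is −1; balancing the −3 overall charge requires Mn(III). Manganese is a group-7 element; Mn(III) is therefore d⁴. Hydroxide and isothiocyanate are weak-field ligands for a first-row metal, so the complex is high-spin. The t₂g³e_g¹ (high-spin) configuration has an unevenly filled e_g set; the Jahn–Teller theorem predicts a tetragonal distortion (typically axial elongation) to lift the degeneracy.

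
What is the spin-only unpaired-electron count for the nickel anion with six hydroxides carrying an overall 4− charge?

2

Each hydroxide is −1; balancing the −4 overall charge requires Ni(II).
Nickel is a group-10 element; Ni(II) is therefore d⁸.
In an octahedral field the d⁸ configuration is t₂g⁶e_g² (only one arrangement possible), giving 2 unpaired electrons.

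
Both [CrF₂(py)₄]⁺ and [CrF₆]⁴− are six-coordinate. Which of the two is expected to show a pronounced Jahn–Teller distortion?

[CrF₂(py)₄]⁺: Ligand charges: each fluoride is −1; pyridine is neutral. With an overall charge of +1 the chromium centre must be in the +3 oxidation state. Chromium is a group-6 element; Cr(III) is therefore d³. The d³ configuration leaves the e_g set evenly filled (or empty) — no strong Jahn–Teller driving force.
[CrF₆]⁴−: Each fluoride is −1; balancing the −4 overall charge requires Cr(II). Group 6 minus oxidation state 2 gives a d⁴ configuration. Fluoride is a weak-field ligand for a first-row metal, so the complex is high-spin. The t₂g³e_g¹ (high-spin) configuration has an unevenly filled e_g set; the Jahn–Teller theorem predicts a tetragonal distortion (typically axial elongation) to lift the degeneracy.

[CrF₆]⁴−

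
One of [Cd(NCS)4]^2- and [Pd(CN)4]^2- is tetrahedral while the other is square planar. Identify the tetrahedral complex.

For [Cd(NCS)4]^2-: Ligand charges: each isothiocyanate is −1. With an overall charge of −2 the cadmium centre must be in the +2 oxidation state. Cadmium is a group-12 element; Cd(II) is therefore d¹⁰. A d¹⁰ ion has no crystal-field stabilisation preference between square planar and tetrahedral, so four ligands adopt the sterically favoured tetrahedral geometry. → tetrahedral.
For [Pd(CN)4]^2-: Ligand charges: each cyanide is −1. With an overall charge of −2 the palladium centre must be in the +2 oxidation state. Pd sits in group 10, so the d-electron count is 10 − 2 = 8. A 4d d⁸ ion has a large crystal-field splitting; square planar leaves the high-energy d_{x²−y²} orbital empty and maximises CFSE. → square planar.

[Cd(NCS)4]^2-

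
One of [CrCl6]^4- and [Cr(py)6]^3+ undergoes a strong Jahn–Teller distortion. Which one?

[CrCl6]^4-

[CrCl6]^4-: Summing ligand charges against the −4 overall charge gives an oxidation state of +2 for chromium. Cr sits in group 6, so the d-electron count is 6 − 2 = 4. Chloride is a weak-field ligand for a first-row metal, so the complex is high-spin. The t₂g³e_g¹ (high-spin) configuration has an unevenly filled e_g set; the Jahn–Teller theorem predicts a tetragonal distortion (typically axial elongation) to lift the degeneracy.
[Cr(py)6]^3+: Pyridine is neutral; balancing the +3 overall charge requires Cr(III). Chromium is a group-6 element; Cr(III) is therefore d³. The d³ configuration leaves the e_g set evenly filled (or empty) — no strong Jahn–Teller driving force.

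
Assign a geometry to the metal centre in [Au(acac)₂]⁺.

Ligand charges: each acetylacetonate is −1. With an overall charge of +1 the gold centre must be in the +3 oxidation state.
Gold is a group-11 element; Au(III) is therefore d⁸.
Counting donor atoms: 2×acetylacetonate (bidentate) → 4 donors. Coordination number = 4.
A 5d d⁸ ion has a large crystal-field splitting; square planar leaves the high-energy d_{x²−y²} orbital empty and maximises CFSE.

square planar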